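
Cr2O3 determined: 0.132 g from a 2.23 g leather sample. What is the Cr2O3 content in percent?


5.92%

Cr2O3% = 0.132 / 2.23 x 100
Cr2O3% = 5.92%


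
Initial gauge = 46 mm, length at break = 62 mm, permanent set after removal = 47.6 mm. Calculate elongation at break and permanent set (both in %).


Elongation at break = (62 - 46) / 46 x 100 = 34.8%
Permanent set = (47.6 - 46) / 46 x 100 = 3.5%


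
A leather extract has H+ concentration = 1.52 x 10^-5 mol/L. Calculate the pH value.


pH = -log10[H+]
pH = -log10(1.52 x 10^-5) = 4.82


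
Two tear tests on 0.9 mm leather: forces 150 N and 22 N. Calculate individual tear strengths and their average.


Tear 1 = 150 / 0.9 = 166.7 N/mm
Tear 2 = 22 / 0.9 = 24.4 N/mm
Average = (166.7 + 24.4) / 2 = 95.6 N/mm


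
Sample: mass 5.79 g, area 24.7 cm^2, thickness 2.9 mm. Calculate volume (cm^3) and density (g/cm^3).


Volume = 7.163 cm^3
Density = 0.808 g/cm^3

Thickness in cm = 2.9 / 10 = 0.29 cm
Volume = 24.7 x 0.29 = 7.163 cm^3
Density = 5.79 / 7.163 = 0.808 g/cm^3


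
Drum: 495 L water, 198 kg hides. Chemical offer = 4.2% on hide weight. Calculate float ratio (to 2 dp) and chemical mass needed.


Float ratio = 495 / 198 = 2.50
Chemical = 198 x 4.2 / 100 = 8.316 kg


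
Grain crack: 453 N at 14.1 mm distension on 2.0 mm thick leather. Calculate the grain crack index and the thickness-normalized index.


Crack index = 32.1 N/mm
Normalized index = 16.1 N/mm per mm


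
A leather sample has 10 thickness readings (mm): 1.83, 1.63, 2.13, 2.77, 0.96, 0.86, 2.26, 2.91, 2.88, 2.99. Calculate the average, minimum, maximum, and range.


Sum = 21.22
Average = 21.22 / 10 = 2.12 mm
Minimum = 0.86 mm
Maximum = 2.99 mm
Range = 2.99 - 0.86 = 2.13 mm


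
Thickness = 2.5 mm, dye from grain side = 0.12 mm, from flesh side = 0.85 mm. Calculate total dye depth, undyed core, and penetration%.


Total dyed = 0.12 + 0.85 = 0.97 mm
Undyed core = 2.5 - 0.97 = 1.53 mm
Penetration = 0.97 / 2.5 x 100 = 38.8%


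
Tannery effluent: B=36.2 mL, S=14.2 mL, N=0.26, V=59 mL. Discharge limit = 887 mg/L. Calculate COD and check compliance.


COD = (36.2 - 14.2) x 0.26 x 8000 / 59 = 775.6 mg/L
Limit: 887 mg/L
Compliant: Yes


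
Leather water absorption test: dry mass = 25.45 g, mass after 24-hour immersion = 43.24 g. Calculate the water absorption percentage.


69.9%


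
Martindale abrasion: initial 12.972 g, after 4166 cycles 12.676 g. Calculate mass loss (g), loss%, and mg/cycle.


Mass loss = 0.296 g
Loss = 2.28%
Rate = 0.071 mg/cycle

Loss = 12.972 - 12.676 = 0.296 g
Loss% = 0.296 / 12.972 x 100 = 2.28%
Rate = 0.296 / 4166 x 1000 = 0.071 mg/cycle


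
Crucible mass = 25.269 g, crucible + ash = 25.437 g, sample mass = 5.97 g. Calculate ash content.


Ash mass = 25.437 - 25.269 = 0.168 g
Ash% = 0.168 / 5.97 x 100 = 2.81%


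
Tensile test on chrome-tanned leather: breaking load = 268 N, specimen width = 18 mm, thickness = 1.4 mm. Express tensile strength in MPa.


10.63 MPa

Cross-section = 18 x 1.4 = 25.2 mm^2
TS = 268 / 25.2 = 10.63 MPa
(1 N/mm^2 = 1 MPa)


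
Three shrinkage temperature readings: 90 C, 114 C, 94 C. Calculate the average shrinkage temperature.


Average = (90 + 114 + 94) / 3
Average = 298 / 3 = 99.3 C


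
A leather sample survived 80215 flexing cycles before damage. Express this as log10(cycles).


4.90

log10(80215) = 4.90


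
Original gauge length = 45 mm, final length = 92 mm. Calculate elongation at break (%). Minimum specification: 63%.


Extension = 92 - 45 = 47 mm
Elongation = 47 / 45 x 100 = 104.4%
Minimum required: 63%
Meets specification: Yes


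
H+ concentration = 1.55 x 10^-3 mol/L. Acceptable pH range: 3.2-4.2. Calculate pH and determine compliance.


pH = 2.81
Compliant: No

pH = -log10(1.55 x 10^-3) = 2.81
Range: 3.2 to 4.2
Compliant: No


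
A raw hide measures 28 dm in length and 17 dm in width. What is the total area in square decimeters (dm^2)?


Area = length x width
Area = 28 x 17 = 476 dm^2


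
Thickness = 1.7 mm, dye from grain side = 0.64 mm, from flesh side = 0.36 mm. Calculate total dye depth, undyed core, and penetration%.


Total dyed = 1.00 mm
Undyed core = 0.70 mm
Penetration = 58.8%

Total dyed = 0.64 + 0.36 = 1.00 mm
Undyed core = 1.7 - 1.00 = 0.70 mm
Penetration = 1.00 / 1.7 x 100 = 58.8%


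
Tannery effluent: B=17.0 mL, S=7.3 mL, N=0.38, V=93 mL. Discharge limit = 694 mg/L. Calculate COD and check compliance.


COD = (17.0 - 7.3) x 0.38 x 8000 / 93 = 317.1 mg/L
Limit: 694 mg/L
Compliant: Yes


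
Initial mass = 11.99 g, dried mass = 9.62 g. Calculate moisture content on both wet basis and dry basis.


Wet basis = 19.8%
Dry basis = 24.6%


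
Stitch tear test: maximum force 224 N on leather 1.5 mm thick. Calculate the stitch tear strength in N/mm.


149.3 N/mm

Stitch tear strength = force / thickness
STS = 224 / 1.5 = 149.3 N/mm


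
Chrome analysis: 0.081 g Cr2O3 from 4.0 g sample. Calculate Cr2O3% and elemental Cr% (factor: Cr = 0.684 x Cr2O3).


Cr2O3% = 0.081 / 4.0 x 100 = 2.03%
Cr% = 2.03 x 0.684 = 1.39%


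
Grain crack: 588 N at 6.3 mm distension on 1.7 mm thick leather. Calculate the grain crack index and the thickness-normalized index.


Crack index = 588 / 6.3 = 93.3 N/mm
Normalized = 93.3 / 1.7 = 54.9 N/mm per mm


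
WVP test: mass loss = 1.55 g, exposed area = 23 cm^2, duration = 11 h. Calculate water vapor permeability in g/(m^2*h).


61.26 g/(m^2*h)

WVP = mass_loss / (area x time) x 10000
WVP = 1.55 / (23 x 11) x 10000
WVP = 1.55 / 253 x 10000 = 61.26 g/(m^2*h)


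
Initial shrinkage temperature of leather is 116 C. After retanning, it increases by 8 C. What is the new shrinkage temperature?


124 C


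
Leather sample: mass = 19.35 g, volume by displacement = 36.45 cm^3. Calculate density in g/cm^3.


0.531 g/cm^3


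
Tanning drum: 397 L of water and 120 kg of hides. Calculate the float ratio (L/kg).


Float ratio = water / hide weight
Ratio = 397 / 120 = 3.3


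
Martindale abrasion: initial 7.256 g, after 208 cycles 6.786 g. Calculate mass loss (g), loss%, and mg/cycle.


Mass loss = 0.470 g
Loss = 6.48%
Rate = 2.260 mg/cycle

Loss = 7.256 - 6.786 = 0.470 g
Loss% = 0.470 / 7.256 x 100 = 6.48%
Rate = 0.470 / 208 x 1000 = 2.260 mg/cycle


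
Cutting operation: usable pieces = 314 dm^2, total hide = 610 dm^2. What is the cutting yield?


Yield = usable / total x 100
Yield = 314 / 610 x 100 = 51.5%


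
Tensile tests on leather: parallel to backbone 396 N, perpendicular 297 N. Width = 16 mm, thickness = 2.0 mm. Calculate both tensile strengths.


Area = 16 x 2.0 = 32.0 mm^2
TS (parallel) = 396 / 32.0 = 12.38 N/mm^2
TS (perpendicular) = 297 / 32.0 = 9.28 N/mm^2


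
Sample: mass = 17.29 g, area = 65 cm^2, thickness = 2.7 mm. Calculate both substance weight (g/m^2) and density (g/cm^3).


Substance weight = 2660.0 g/m^2
Density = 0.985 g/cm^3


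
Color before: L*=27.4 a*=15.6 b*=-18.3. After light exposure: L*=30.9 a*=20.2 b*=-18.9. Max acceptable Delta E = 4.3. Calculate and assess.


Delta E = 5.81
Passes: No


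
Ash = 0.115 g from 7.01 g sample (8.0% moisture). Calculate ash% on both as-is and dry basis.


As-is ash = 1.64%
Dry-basis ash = 1.78%

As-is ash% = 0.115 / 7.01 x 100 = 1.64%
Dry mass = 7.01 x (100 - 8.0) / 100 = 6.4492 g
Dry-basis ash% = 0.115 / 6.4492 x 100 = 1.78%


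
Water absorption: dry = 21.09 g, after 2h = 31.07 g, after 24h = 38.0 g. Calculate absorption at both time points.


WA (2h) = (31.07 - 21.09) / 21.09 x 100 = 47.3%
WA (24h) = (38.0 - 21.09) / 21.09 x 100 = 80.2%


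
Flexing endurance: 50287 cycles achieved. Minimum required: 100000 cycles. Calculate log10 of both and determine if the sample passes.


log10(50287) = 4.70
log10(100000) = 5.00
Passes: No


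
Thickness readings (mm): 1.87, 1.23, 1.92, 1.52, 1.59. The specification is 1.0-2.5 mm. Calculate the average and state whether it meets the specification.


Average = 1.63 mm
Within specification: Yes

Sum = 8.13
Average = 8.13 / 5 = 1.63 mm
Specification range: 1.0 to 2.5 mm
Within spec: Yes


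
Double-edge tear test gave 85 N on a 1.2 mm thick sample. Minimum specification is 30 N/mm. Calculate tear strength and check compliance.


Tear strength = 70.8 N/mm
Compliant: Yes

Tear strength = 85 / 1.2 = 70.8 N/mm
Required minimum = 30 N/mm
Compliant: Yes


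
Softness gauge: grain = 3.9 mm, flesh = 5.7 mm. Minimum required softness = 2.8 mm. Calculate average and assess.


Average = (3.9 + 5.7) / 2 = 4.80 mm
Minimum = 2.8 mm
Meets requirement: Yes


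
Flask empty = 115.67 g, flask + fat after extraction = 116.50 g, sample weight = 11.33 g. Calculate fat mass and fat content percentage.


Fat mass = 0.83 g
Fat content = 7.3%

Fat mass = 116.50 - 115.67 = 0.83 g
Fat% = 0.83 / 11.33 x 100 = 7.3%


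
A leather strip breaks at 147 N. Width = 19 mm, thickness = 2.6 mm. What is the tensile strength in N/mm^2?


Cross-sectional area = 19 x 2.6 = 49.4 mm^2
Tensile strength = 147 / 49.4 = 2.98 N/mm^2


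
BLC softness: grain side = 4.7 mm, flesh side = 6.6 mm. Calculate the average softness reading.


5.65 mm

Average = (4.7 + 6.6) / 2
Average = 5.65 mm


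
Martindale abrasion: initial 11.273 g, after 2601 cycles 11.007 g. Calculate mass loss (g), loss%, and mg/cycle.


Loss = 11.273 - 11.007 = 0.266 g
Loss% = 0.266 / 11.273 x 100 = 2.36%
Rate = 0.266 / 2601 x 1000 = 0.102 mg/cycle


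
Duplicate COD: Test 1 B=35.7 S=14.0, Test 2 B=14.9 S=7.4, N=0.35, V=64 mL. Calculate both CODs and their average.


COD1 = 949.4 mg/L
COD2 = 328.1 mg/L
Average = 638.8 mg/L

COD1 = (35.7 - 14.0) x 0.35 x 8000 / 64 = 949.4 mg/L
COD2 = (14.9 - 7.4) x 0.35 x 8000 / 64 = 328.1 mg/L
Average = (949.4 + 328.1) / 2 = 638.8 mg/L


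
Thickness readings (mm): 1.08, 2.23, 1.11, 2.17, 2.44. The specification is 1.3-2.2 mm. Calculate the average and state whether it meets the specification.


Sum = 9.03
Average = 9.03 / 5 = 1.81 mm
Specification range: 1.3 to 2.2 mm
Within spec: Yes


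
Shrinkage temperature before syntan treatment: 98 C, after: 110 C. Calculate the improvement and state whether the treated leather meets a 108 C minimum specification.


Improvement = 110 - 98 = 12 C
Spec check: 110 C >= 108 C? Yes


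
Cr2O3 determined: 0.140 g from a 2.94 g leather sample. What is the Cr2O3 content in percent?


4.76%

Cr2O3% = 0.140 / 2.94 x 100
Cr2O3% = 4.76%


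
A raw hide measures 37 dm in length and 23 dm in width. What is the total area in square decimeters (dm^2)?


851 dm^2


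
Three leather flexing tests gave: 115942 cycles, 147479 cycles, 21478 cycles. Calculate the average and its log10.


Average = 94966 cycles
log10 = 4.98

Average = (115942 + 147479 + 21478) / 3 = 94966 cycles
log10(94966) = 4.98


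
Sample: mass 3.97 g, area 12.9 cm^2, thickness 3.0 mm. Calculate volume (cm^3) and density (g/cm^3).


Volume = 3.870 cm^3
Density = 1.026 g/cm^3

Thickness in cm = 3.0 / 10 = 0.30 cm
Volume = 12.9 x 0.30 = 3.870 cm^3
Density = 3.97 / 3.870 = 1.026 g/cm^3


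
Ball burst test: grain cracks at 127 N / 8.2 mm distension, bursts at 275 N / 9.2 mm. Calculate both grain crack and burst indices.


Crack index = 15.5 N/mm
Burst index = 29.9 N/mm

Crack index = 127 / 8.2 = 15.5 N/mm
Burst index = 275 / 9.2 = 29.9 N/mm


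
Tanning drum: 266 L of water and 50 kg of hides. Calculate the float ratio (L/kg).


Float ratio = water / hide weight
Ratio = 266 / 50 = 5.3


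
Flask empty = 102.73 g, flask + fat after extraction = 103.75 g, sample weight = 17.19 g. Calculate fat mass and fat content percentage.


Fat mass = 1.02 g
Fat content = 5.9%

Fat mass = 103.75 - 102.73 = 1.02 g
Fat% = 1.02 / 17.19 x 100 = 5.9%


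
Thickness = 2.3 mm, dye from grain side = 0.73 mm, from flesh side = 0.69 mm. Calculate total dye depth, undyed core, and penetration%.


Total dyed = 1.42 mm
Undyed core = 0.88 mm
Penetration = 61.7%

Total dyed = 0.73 + 0.69 = 1.42 mm
Undyed core = 2.3 - 1.42 = 0.88 mm
Penetration = 1.42 / 2.3 x 100 = 61.7%


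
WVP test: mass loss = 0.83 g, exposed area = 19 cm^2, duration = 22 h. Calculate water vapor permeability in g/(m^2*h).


19.86 g/(m^2*h)

WVP = mass_loss / (area x time) x 10000
WVP = 0.83 / (19 x 22) x 10000
WVP = 0.83 / 418 x 10000 = 19.86 g/(m^2*h)


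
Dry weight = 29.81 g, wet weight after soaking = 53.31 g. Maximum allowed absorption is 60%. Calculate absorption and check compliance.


WA = (53.31 - 29.81) / 29.81 x 100 = 78.8%
Maximum allowed: 60%
Compliant: No


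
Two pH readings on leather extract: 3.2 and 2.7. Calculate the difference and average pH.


Difference = |3.2 - 2.7| = 0.5
Average = (3.2 + 2.7) / 2 = 2.95


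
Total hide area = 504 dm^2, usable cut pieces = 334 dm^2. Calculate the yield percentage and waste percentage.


Yield = 66.3%
Waste = 33.7%


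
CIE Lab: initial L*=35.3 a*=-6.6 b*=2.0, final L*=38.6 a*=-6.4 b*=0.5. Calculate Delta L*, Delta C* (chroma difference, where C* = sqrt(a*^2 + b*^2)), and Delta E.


Delta L* = 38.6 - 35.3 = 3.3
C1* = sqrt((-6.6)^2 + (2.0)^2) = 6.896
C2* = sqrt((-6.4)^2 + (0.5)^2) = 6.420
Delta C* = 6.420 - 6.896 = -0.48
Delta E = sqrt((3.3)^2 + (0.2)^2 + (-1.5)^2) = 3.63


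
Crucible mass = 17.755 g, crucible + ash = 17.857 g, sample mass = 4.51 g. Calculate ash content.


Ash mass = 17.857 - 17.755 = 0.102 g
Ash% = 0.102 / 4.51 x 100 = 2.26%


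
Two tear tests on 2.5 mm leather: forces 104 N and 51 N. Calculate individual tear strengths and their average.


Tear 1 = 41.6 N/mm
Tear 2 = 20.4 N/mm
Average = 31.0 N/mm

Tear 1 = 104 / 2.5 = 41.6 N/mm
Tear 2 = 51 / 2.5 = 20.4 N/mm
Average = (41.6 + 20.4) / 2 = 31.0 N/mm


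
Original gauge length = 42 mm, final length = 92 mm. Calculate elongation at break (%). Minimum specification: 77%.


Extension = 92 - 42 = 50 mm
Elongation = 50 / 42 x 100 = 119.0%
Minimum required: 77%
Meets specification: Yes


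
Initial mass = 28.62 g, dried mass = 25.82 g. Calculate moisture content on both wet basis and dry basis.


Wet basis = 9.8%
Dry basis = 10.8%

Moisture lost = 28.62 - 25.82 = 2.80 g
Wet basis MC = 2.80 / 28.62 x 100 = 9.8%
Dry basis MC = 2.80 / 25.82 x 100 = 10.8%


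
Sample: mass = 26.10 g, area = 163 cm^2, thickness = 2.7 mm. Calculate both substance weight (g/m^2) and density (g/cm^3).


Substance weight = 1601.2 g/m^2
Density = 0.593 g/cm^3


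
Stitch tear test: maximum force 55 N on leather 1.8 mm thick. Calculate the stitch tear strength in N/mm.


Stitch tear strength = force / thickness
STS = 55 / 1.8 = 30.6 N/mm


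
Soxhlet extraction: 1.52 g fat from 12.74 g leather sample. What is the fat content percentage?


Fat content = 1.52 / 12.74 x 100
Fat = 11.9%


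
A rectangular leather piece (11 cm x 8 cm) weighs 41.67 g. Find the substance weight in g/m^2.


4735.2 g/m^2

Area = 11 x 8 = 88 cm^2
SW = 41.67 / 88 x 10000 = 4735.2 g/m^2


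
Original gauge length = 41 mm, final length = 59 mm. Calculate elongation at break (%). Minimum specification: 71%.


Elongation = 43.9%
Meets spec: No


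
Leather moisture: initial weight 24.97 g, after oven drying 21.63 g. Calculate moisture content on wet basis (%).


Moisture = 24.97 - 21.63 = 3.34 g
MC = 3.34 / 24.97 x 100 = 13.4%


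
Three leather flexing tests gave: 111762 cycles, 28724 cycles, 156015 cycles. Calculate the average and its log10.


Average = 98834 cycles
log10 = 4.99

Average = (111762 + 28724 + 156015) / 3 = 98834 cycles
log10(98834) = 4.99


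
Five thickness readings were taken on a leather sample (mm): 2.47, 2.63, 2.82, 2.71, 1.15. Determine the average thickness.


2.36 mm


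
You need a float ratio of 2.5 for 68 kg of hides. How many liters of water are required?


170.0 L

Water = hide weight x target ratio
Water = 68 x 2.5 = 170.0 L


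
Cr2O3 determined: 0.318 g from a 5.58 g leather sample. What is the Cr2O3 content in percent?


Cr2O3% = 0.318 / 5.58 x 100
Cr2O3% = 5.70%


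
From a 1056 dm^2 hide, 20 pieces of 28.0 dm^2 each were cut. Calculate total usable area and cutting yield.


Usable area = 560.0 dm^2
Yield = 53.0%


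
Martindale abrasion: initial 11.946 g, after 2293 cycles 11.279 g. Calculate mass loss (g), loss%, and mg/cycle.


Loss = 11.946 - 11.279 = 0.667 g
Loss% = 0.667 / 11.946 x 100 = 5.58%
Rate = 0.667 / 2293 x 1000 = 0.291 mg/cycle


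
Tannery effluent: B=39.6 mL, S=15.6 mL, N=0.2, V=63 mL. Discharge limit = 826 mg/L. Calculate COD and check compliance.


COD = (39.6 - 15.6) x 0.2 x 8000 / 63 = 609.5 mg/L
Limit: 826 mg/L
Compliant: Yes


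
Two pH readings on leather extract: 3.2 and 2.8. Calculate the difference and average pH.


Difference = |3.2 - 2.8| = 0.4
Average = (3.2 + 2.8) / 2 = 3.00


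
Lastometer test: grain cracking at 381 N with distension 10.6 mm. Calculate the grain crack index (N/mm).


Grain crack index = force / distension
Index = 381 / 10.6 = 35.9 N/mm


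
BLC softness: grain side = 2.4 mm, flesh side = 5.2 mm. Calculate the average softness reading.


Average = (2.4 + 5.2) / 2
Average = 3.80 mm


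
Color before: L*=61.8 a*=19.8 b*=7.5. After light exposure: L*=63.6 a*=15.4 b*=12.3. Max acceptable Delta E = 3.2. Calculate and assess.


dL = 1.8, da = -4.4, db = 4.8
dE = sqrt((1.8)^2 + (-4.4)^2 + (4.8)^2) = 6.76
Max = 3.2
Passes: No


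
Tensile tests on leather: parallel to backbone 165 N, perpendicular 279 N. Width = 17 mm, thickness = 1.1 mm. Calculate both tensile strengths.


Area = 17 x 1.1 = 18.7 mm^2
TS (parallel) = 165 / 18.7 = 8.82 N/mm^2
TS (perpendicular) = 279 / 18.7 = 14.92 N/mm^2


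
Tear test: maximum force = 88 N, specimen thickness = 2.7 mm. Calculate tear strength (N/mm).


32.6 N/mm


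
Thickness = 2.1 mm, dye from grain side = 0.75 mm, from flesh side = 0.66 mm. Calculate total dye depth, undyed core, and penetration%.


Total dyed = 0.75 + 0.66 = 1.41 mm
Undyed core = 2.1 - 1.41 = 0.69 mm
Penetration = 1.41 / 2.1 x 100 = 67.1%


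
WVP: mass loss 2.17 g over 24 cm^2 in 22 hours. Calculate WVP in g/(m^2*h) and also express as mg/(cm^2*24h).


WVP = 41.10 g/(m^2*h)
Daily rate = 98.64 mg/(cm^2*24h)

WVP = 2.17 / (24 x 22) x 10000 = 41.10 g/(m^2*h)
Mass loss in mg = 2.17 x 1000 = 2170 mg
Per cm^2 per 24h in mg: 2170 x 24 / (24 x 22) = 52080 / 528 = 98.64 mg/(cm^2*24h)


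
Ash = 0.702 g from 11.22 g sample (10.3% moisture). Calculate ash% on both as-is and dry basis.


As-is ash% = 0.702 / 11.22 x 100 = 6.26%
Dry mass = 11.22 x (100 - 10.3) / 100 = 10.06434 g
Dry-basis ash% = 0.702 / 10.06434 x 100 = 6.98%


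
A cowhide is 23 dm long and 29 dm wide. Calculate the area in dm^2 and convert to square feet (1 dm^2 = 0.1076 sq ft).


667 dm^2
71.77 sq ft


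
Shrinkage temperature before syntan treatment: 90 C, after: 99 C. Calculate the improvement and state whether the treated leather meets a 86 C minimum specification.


Improvement = 9 C
Meets 86 C spec: Yes


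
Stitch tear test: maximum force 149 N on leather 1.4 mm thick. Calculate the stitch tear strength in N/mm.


106.4 N/mm


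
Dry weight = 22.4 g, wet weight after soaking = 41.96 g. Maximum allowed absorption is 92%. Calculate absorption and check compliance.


Absorption = 87.3%
Compliant: Yes


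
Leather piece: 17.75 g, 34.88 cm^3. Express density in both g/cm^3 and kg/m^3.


Density = 17.75 / 34.88 = 0.509 g/cm^3
Convert: 0.509 x 1000 = 509 kg/m^3


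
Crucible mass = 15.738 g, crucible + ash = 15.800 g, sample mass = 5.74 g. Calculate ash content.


Ash mass = 15.800 - 15.738 = 0.062 g
Ash% = 0.062 / 5.74 x 100 = 1.08%


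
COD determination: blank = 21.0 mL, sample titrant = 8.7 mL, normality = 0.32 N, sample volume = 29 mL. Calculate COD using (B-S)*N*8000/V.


COD = (21.0 - 8.7) x 0.32 x 8000 / 29
COD = 12.3 x 0.32 x 8000 / 29
COD = 1085.8 mg/L


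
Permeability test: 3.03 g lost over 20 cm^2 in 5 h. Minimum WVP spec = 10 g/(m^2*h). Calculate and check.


WVP = 303.00 g/(m^2*h)
Meets specification: Yes

WVP = 3.03 / (20 x 5) x 10000 = 303.00 g/(m^2*h)
Minimum: 10 g/(m^2*h)
Meets spec: Yes


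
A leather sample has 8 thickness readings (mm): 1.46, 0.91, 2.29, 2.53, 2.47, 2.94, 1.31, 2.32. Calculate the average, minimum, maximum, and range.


Sum = 16.23
Average = 16.23 / 8 = 2.03 mm
Minimum = 0.91 mm
Maximum = 2.94 mm
Range = 2.94 - 0.91 = 2.03 mm


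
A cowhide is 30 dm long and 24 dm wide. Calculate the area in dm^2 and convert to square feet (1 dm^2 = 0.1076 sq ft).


720 dm^2
77.47 sq ft

Area = 30 x 24 = 720 dm^2
Conversion: 720 x 0.1076 = 77.47 sq ft


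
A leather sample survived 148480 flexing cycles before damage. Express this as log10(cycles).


log10(148480) = 5.17


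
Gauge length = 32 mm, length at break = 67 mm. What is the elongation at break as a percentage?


Extension = 67 - 32 = 35 mm
Elongation = 35 / 32 x 100 = 109.4%


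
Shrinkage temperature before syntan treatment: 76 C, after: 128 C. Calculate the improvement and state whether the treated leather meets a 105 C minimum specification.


Improvement = 52 C
Meets 105 C spec: Yes

Improvement = 128 - 76 = 52 C
Spec check: 128 C >= 105 C? Yes


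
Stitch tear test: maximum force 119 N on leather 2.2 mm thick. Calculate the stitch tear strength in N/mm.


54.1 N/mm


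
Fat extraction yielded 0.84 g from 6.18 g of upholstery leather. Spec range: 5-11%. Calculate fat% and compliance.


Fat content = 13.6%
Compliant: No

Fat% = 0.84 / 6.18 x 100 = 13.6%
Spec range: 5-11%
Compliant: No


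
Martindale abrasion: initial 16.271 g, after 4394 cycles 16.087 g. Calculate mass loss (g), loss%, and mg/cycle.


Mass loss = 0.184 g
Loss = 1.13%
Rate = 0.042 mg/cycle

Loss = 16.271 - 16.087 = 0.184 g
Loss% = 0.184 / 16.271 x 100 = 1.13%
Rate = 0.184 / 4394 x 1000 = 0.042 mg/cycle


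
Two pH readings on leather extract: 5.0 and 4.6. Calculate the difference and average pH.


Difference = |5.0 - 4.6| = 0.4
Average = (5.0 + 4.6) / 2 = 4.80


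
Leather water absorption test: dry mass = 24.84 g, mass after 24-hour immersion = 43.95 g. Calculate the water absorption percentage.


Water absorbed = 43.95 - 24.84 = 19.11 g
WA% = 19.11 / 24.84 x 100 = 76.9%


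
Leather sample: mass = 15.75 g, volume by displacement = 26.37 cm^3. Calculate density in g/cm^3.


0.597 g/cm^3

Density = mass / volume
Density = 15.75 / 26.37 = 0.597 g/cm^3


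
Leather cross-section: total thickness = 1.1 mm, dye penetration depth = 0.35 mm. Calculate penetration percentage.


Penetration% = 0.35 / 1.1 x 100
Penetration = 31.8%


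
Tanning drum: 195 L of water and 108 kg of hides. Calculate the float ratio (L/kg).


Float ratio = water / hide weight
Ratio = 195 / 108 = 1.8


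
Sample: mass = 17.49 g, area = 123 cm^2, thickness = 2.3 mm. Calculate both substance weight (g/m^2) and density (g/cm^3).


Substance weight = 1422.0 g/m^2
Density = 0.618 g/cm^3

SW = 17.49 / 123 x 10000 = 1422.0 g/m^2
Volume = 123 x 2.3 / 10 = 28.29 cm^3
Density = 17.49 / 28.29 = 0.618 g/cm^3


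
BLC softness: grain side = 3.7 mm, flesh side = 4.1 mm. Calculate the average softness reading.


Average = (3.7 + 4.1) / 2
Average = 3.90 mm


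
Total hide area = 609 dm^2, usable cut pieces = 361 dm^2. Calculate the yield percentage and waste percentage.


Yield = 361 / 609 x 100 = 59.3%
Waste = 609 - 361 = 248 dm^2
Waste% = 100 - 59.3 = 40.7%


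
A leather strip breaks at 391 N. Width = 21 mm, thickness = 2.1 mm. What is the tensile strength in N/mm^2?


8.87 N/mm^2


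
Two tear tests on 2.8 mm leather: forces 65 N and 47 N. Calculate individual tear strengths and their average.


Tear 1 = 65 / 2.8 = 23.2 N/mm
Tear 2 = 47 / 2.8 = 16.8 N/mm
Average = (23.2 + 16.8) / 2 = 20.0 N/mm


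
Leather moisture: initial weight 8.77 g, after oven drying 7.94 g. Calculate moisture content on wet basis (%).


9.5%


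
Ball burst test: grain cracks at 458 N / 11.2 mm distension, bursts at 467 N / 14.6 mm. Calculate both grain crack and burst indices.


Crack index = 458 / 11.2 = 40.9 N/mm
Burst index = 467 / 14.6 = 32.0 N/mm


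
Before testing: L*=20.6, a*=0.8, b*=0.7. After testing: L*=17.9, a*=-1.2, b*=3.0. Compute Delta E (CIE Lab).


dL = 17.9 - 20.6 = -2.7
da = -1.2 - 0.8 = -2.0
db = 3.0 - 0.7 = 2.3
dE = sqrt((-2.7)^2 + (-2.0)^2 + (2.3)^2) = 4.07


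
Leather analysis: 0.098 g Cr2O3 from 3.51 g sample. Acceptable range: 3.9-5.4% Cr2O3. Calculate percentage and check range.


Cr2O3% = 0.098 / 3.51 x 100 = 2.79%
Acceptable range: 3.9 to 5.4%
Within range: No


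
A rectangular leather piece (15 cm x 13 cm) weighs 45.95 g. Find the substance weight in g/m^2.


Area = 15 x 13 = 195 cm^2
SW = 45.95 / 195 x 10000 = 2356.4 g/m^2


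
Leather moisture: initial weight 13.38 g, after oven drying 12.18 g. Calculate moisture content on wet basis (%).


9.0%


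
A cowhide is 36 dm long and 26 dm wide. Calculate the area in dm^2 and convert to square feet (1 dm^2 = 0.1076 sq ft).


Area = 36 x 26 = 936 dm^2
Conversion: 936 x 0.1076 = 100.71 sq ft


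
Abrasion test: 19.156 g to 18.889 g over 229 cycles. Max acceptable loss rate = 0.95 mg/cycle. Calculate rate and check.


Loss = 19.156 - 18.889 = 0.267 g
Rate = 0.267 g / 229 cycles x 1000 = 1.166 mg/cycle
Max = 0.95 mg/cycle
Passes: No


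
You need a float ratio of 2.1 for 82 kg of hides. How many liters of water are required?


Water = hide weight x target ratio
Water = 82 x 2.1 = 172.2 L


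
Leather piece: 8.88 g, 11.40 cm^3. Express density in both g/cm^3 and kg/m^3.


Density = 8.88 / 11.40 = 0.779 g/cm^3
Convert: 0.779 x 1000 = 779 kg/m^3


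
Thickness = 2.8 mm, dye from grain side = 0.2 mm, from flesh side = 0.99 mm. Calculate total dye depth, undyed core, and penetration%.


Total dyed = 0.2 + 0.99 = 1.19 mm
Undyed core = 2.8 - 1.19 = 1.61 mm
Penetration = 1.19 / 2.8 x 100 = 42.5%


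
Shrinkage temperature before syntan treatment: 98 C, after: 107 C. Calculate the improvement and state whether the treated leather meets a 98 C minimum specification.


Improvement = 107 - 98 = 9 C
Spec check: 107 C >= 98 C? Yes


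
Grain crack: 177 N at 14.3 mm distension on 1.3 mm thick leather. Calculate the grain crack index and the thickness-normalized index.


Crack index = 12.4 N/mm
Normalized index = 9.5 N/mm per mm


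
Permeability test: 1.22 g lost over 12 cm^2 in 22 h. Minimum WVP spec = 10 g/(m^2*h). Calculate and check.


WVP = 46.21 g/(m^2*h)
Meets specification: Yes


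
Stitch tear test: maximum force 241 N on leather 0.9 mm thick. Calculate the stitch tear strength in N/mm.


Stitch tear strength = force / thickness
STS = 241 / 0.9 = 267.8 N/mm


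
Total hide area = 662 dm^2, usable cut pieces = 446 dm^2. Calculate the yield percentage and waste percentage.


Yield = 446 / 662 x 100 = 67.4%
Waste = 662 - 446 = 216 dm^2
Waste% = 100 - 67.4 = 32.6%


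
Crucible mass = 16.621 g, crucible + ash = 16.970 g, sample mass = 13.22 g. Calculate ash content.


Ash mass = 16.970 - 16.621 = 0.349 g
Ash% = 0.349 / 13.22 x 100 = 2.64%


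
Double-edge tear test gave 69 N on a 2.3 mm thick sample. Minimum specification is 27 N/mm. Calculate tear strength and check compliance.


Tear strength = 30.0 N/mm
Compliant: Yes

Tear strength = 69 / 2.3 = 30.0 N/mm
Required minimum = 27 N/mm
Compliant: Yes


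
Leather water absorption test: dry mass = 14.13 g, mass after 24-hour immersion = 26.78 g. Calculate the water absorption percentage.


Water absorbed = 26.78 - 14.13 = 12.65 g
WA% = 12.65 / 14.13 x 100 = 89.5%


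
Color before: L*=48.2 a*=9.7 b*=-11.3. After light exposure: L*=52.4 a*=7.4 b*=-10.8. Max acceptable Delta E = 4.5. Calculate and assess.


dL = 4.2, da = -2.3, db = 0.5
dE = sqrt((4.2)^2 + (-2.3)^2 + (0.5)^2) = 4.81
Max = 4.5
Passes: No


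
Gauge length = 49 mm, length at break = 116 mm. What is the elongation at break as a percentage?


136.7%

Extension = 116 - 49 = 67 mm
Elongation = 67 / 49 x 100 = 136.7%


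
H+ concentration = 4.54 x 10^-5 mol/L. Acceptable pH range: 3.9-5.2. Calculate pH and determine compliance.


pH = -log10(4.54 x 10^-5) = 4.34
Range: 3.9 to 5.2
Compliant: Yes


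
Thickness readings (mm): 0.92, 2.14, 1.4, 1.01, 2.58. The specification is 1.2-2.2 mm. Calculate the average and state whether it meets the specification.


Sum = 8.05
Average = 8.05 / 5 = 1.61 mm
Specification range: 1.2 to 2.2 mm
Within spec: Yes


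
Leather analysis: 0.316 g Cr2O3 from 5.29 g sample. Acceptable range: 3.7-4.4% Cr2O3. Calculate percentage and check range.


Cr2O3% = 0.316 / 5.29 x 100 = 5.97%
Acceptable range: 3.7 to 4.4%
Within range: No


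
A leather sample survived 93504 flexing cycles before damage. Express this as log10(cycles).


4.97


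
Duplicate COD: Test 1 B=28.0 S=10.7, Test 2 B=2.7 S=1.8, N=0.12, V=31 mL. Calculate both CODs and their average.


COD1 = 535.7 mg/L
COD2 = 27.9 mg/L
Average = 281.8 mg/L

COD1 = (28.0 - 10.7) x 0.12 x 8000 / 31 = 535.7 mg/L
COD2 = (2.7 - 1.8) x 0.12 x 8000 / 31 = 27.9 mg/L
Average = (535.7 + 27.9) / 2 = 281.8 mg/L


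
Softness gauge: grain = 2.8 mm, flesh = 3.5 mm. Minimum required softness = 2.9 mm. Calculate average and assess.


Average = (2.8 + 3.5) / 2 = 3.15 mm
Minimum = 2.9 mm
Meets requirement: Yes


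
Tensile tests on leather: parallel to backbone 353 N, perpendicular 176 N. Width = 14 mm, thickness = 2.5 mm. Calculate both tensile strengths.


Area = 14 x 2.5 = 35.0 mm^2
TS (parallel) = 353 / 35.0 = 10.09 N/mm^2
TS (perpendicular) = 176 / 35.0 = 5.03 N/mm^2


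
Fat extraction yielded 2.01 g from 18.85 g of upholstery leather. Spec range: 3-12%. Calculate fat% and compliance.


Fat content = 10.7%
Compliant: Yes

Fat% = 2.01 / 18.85 x 100 = 10.7%
Spec range: 3-12%
Compliant: Yes


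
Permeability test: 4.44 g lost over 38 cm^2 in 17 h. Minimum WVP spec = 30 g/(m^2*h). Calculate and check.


WVP = 4.44 / (38 x 17) x 10000 = 68.73 g/(m^2*h)
Minimum: 30 g/(m^2*h)
Meets spec: Yes


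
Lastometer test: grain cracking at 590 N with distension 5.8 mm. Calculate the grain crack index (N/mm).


Grain crack index = force / distension
Index = 590 / 5.8 = 101.7 N/mm


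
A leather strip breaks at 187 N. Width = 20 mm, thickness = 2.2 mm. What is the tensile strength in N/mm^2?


4.25 N/mm^2

Cross-sectional area = 20 x 2.2 = 44.0 mm^2
Tensile strength = 187 / 44.0 = 4.25 N/mm^2


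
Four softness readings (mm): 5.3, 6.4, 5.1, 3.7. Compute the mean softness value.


Sum = 5.3 + 6.4 + 5.1 + 3.7
Mean = 20.5 / 4 = 5.13 mm


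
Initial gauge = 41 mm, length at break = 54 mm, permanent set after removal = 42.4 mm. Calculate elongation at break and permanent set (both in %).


Elongation at break = 31.7%
Permanent set = 3.4%

Elongation at break = (54 - 41) / 41 x 100 = 31.7%
Permanent set = (42.4 - 41) / 41 x 100 = 3.4%


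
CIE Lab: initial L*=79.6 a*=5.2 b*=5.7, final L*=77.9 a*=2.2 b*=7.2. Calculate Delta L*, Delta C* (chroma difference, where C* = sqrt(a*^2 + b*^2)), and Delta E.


Delta L* = -1.7
Delta C* = -0.19
Delta E = 3.76

Delta L* = 77.9 - 79.6 = -1.7
C1* = sqrt((5.2)^2 + (5.7)^2) = 7.716
C2* = sqrt((2.2)^2 + (7.2)^2) = 7.529
Delta C* = 7.529 - 7.716 = -0.19
Delta E = sqrt((-1.7)^2 + (-3.0)^2 + (1.5)^2) = 3.76


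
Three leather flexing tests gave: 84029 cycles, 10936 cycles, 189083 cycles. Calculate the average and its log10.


Average = 94683 cycles
log10 = 4.98

Average = (84029 + 10936 + 189083) / 3 = 94683 cycles
log10(94683) = 4.98


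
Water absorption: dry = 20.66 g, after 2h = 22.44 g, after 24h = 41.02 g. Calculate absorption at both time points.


2h absorption = 8.6%
24h absorption = 98.5%


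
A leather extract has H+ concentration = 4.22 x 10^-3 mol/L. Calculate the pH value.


pH = 2.37

pH = -log10[H+]
pH = -log10(4.22 x 10^-3) = 2.37


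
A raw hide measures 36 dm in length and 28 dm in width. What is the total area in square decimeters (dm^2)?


Area = length x width
Area = 36 x 28 = 1008 dm^2


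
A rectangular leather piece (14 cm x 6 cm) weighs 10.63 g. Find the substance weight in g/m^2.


Area = 14 x 6 = 84 cm^2
SW = 10.63 / 84 x 10000 = 1265.5 g/m^2


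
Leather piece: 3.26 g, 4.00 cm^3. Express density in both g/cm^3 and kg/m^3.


0.815 g/cm^3
815 kg/m^3


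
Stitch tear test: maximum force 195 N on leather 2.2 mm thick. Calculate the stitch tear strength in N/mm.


88.6 N/mm

Stitch tear strength = force / thickness
STS = 195 / 2.2 = 88.6 N/mm


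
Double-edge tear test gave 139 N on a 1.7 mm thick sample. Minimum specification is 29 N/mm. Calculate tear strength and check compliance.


Tear strength = 139 / 1.7 = 81.8 N/mm
Required minimum = 29 N/mm
Compliant: Yes


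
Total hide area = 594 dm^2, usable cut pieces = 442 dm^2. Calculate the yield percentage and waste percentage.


Yield = 74.4%
Waste = 25.6%

Yield = 442 / 594 x 100 = 74.4%
Waste = 594 - 442 = 152 dm^2
Waste% = 100 - 74.4 = 25.6%


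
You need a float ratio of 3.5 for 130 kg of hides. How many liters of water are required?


455.0 L

Water = hide weight x target ratio
Water = 130 x 3.5 = 455.0 L


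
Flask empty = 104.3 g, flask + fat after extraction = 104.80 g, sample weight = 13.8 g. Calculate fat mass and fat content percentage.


Fat mass = 0.50 g
Fat content = 3.6%


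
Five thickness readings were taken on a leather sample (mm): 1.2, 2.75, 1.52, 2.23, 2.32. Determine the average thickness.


Sum = 1.2 + 2.75 + 1.52 + 2.23 + 2.32 = 10.02
Average = 10.02 / 5 = 2.00 mm


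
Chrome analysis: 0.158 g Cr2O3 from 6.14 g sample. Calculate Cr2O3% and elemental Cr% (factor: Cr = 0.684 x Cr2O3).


Cr2O3 = 2.57%
Cr = 1.76%

Cr2O3% = 0.158 / 6.14 x 100 = 2.57%
Cr% = 2.57 x 0.684 = 1.76%


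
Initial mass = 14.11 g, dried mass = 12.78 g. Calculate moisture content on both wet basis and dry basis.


Moisture lost = 14.11 - 12.78 = 1.33 g
Wet basis MC = 1.33 / 14.11 x 100 = 9.4%
Dry basis MC = 1.33 / 12.78 x 100 = 10.4%


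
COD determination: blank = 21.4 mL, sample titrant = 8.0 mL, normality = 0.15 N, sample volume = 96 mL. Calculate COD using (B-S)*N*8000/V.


COD = (21.4 - 8.0) x 0.15 x 8000 / 96
COD = 13.4 x 0.15 x 8000 / 96
COD = 167.5 mg/L


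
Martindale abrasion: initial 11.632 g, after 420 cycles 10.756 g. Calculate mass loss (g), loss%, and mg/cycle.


Mass loss = 0.876 g
Loss = 7.53%
Rate = 2.086 mg/cycle


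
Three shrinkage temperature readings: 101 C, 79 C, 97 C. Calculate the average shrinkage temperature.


92.3 C

Average = (101 + 79 + 97) / 3
Average = 277 / 3 = 92.3 C


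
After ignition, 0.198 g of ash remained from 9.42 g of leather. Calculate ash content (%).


Ash% = 0.198 / 9.42 x 100
Ash% = 2.10%


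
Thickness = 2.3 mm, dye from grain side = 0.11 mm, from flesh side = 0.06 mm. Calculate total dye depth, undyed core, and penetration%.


Total dyed = 0.17 mm
Undyed core = 2.13 mm
Penetration = 7.4%

Total dyed = 0.11 + 0.06 = 0.17 mm
Undyed core = 2.3 - 0.17 = 2.13 mm
Penetration = 0.17 / 2.3 x 100 = 7.4%


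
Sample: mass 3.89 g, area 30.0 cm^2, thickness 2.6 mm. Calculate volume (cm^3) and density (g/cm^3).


Volume = 7.800 cm^3
Density = 0.499 g/cm^3


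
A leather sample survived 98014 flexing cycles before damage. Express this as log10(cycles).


log10(98014) = 4.99


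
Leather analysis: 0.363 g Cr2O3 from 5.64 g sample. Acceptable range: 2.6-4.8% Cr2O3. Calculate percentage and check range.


Cr2O3% = 0.363 / 5.64 x 100 = 6.44%
Acceptable range: 2.6 to 4.8%
Within range: No


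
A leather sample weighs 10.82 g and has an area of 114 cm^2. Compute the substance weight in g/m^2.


949.1 g/m^2

Substance weight = mass / area x 10000
SW = 10.82 / 114 x 10000
SW = 949.1 g/m^2


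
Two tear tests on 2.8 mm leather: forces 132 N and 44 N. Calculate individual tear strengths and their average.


Tear 1 = 47.1 N/mm
Tear 2 = 15.7 N/mm
Average = 31.4 N/mm


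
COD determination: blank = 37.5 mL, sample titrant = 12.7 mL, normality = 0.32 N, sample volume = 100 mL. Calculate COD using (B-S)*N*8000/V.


634.9 mg/L

COD = (37.5 - 12.7) x 0.32 x 8000 / 100
COD = 24.8 x 0.32 x 8000 / 100
COD = 634.9 mg/L


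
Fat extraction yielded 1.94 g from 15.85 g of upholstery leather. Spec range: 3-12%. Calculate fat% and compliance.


Fat content = 12.2%
Compliant: No

Fat% = 1.94 / 15.85 x 100 = 12.2%
Spec range: 3-12%
Compliant: No


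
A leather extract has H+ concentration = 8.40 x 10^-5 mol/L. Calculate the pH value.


pH = 4.08

pH = -log10[H+]
pH = -log10(8.40 x 10^-5) = 4.08


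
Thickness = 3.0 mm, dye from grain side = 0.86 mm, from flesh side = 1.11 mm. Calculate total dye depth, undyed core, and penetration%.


Total dyed = 1.97 mm
Undyed core = 1.03 mm
Penetration = 65.7%


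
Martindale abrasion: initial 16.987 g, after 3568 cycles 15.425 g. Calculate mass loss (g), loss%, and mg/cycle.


Mass loss = 1.562 g
Loss = 9.20%
Rate = 0.438 mg/cycle

Loss = 16.987 - 15.425 = 1.562 g
Loss% = 1.562 / 16.987 x 100 = 9.20%
Rate = 1.562 / 3568 x 1000 = 0.438 mg/cycle


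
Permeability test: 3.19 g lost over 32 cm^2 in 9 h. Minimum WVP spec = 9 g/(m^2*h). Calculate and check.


WVP = 110.76 g/(m^2*h)
Meets specification: Yes

WVP = 3.19 / (32 x 9) x 10000 = 110.76 g/(m^2*h)
Minimum: 9 g/(m^2*h)
Meets spec: Yes


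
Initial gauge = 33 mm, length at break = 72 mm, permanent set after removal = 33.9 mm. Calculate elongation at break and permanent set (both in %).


Elongation at break = (72 - 33) / 33 x 100 = 118.2%
Permanent set = (33.9 - 33) / 33 x 100 = 2.7%


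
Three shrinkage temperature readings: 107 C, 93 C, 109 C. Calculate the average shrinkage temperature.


Average = (107 + 93 + 109) / 3
Average = 309 / 3 = 103.0 C


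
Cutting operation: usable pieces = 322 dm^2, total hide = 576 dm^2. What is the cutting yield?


Yield = usable / total x 100
Yield = 322 / 576 x 100 = 55.9%


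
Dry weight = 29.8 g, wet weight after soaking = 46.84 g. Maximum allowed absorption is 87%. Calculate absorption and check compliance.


Absorption = 57.2%
Compliant: Yes

WA = (46.84 - 29.8) / 29.8 x 100 = 57.2%
Maximum allowed: 87%
Compliant: Yes


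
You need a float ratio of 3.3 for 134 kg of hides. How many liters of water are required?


Water = hide weight x target ratio
Water = 134 x 3.3 = 442.2 L


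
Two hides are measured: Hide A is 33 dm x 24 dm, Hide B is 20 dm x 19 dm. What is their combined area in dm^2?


1172 dm^2


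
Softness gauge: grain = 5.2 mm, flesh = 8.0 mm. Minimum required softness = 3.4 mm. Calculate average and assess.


Average = (5.2 + 8.0) / 2 = 6.60 mm
Minimum = 3.4 mm
Meets requirement: Yes


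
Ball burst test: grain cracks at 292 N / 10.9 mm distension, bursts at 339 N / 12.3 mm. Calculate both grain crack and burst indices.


Crack index = 292 / 10.9 = 26.8 N/mm
Burst index = 339 / 12.3 = 27.6 N/mm


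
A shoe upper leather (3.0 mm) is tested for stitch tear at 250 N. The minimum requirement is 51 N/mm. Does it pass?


STS = 83.3 N/mm
Passes: Yes

STS = 250 / 3.0 = 83.3 N/mm
Minimum required: 51 N/mm
Passes: Yes


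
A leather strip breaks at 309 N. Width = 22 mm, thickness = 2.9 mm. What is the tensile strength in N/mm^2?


Cross-sectional area = 22 x 2.9 = 63.8 mm^2
Tensile strength = 309 / 63.8 = 4.84 N/mm^2


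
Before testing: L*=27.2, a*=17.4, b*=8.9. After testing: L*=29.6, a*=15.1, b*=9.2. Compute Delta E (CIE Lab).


dL = 29.6 - 27.2 = 2.4
da = 15.1 - 17.4 = -2.3
db = 9.2 - 8.9 = 0.3
dE = sqrt((2.4)^2 + (-2.3)^2 + (0.3)^2) = 3.34
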